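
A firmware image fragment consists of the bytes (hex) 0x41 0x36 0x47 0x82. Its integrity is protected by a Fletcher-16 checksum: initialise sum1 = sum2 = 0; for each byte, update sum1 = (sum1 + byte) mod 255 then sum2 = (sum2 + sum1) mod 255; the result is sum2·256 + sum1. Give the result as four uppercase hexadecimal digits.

Running sums (mod 255):
  after byte 0 (0x41): sum1=65, sum2=65
  after byte 1 (0x36): sum1=119, sum2=184
  after byte 2 (0x47): sum1=190, sum2=119
  after byte 3 (0x82): sum1=65, sum2=184
Checksum = sum2·256 + sum1 = 184·256 + 65 = 47169 = 0xB841.

B841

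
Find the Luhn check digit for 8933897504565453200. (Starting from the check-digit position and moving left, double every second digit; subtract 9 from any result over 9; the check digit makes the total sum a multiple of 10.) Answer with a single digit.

5

Partial digits right→left: 0 0 2 3 5 4 5 6 5 4 0 5 7 9 8 3 3 9 8
Double every second digit counting from the check-digit position (so the 1st, 3rd, 5th, ... of the partial from the right).
  doubled (with −9 where >9): 0 4 1 1 1 0 5 7 6 7 → sum 32
  kept as-is: 0 3 4 6 4 5 9 3 9 → sum 43
Total = 32 + 43 = 75.
Check digit = (10 − (75 mod 10)) mod 10 = 5.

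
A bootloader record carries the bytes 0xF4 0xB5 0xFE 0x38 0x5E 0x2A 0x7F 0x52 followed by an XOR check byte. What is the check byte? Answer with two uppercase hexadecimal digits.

DE

XOR the bytes together:
  start with 0xF4
  0xF4 ⊕ 0xB5 = 0x41
  0x41 ⊕ 0xFE = 0xBF
  0xBF ⊕ 0x38 = 0x87
  0x87 ⊕ 0x5E = 0xD9
  0xD9 ⊕ 0x2A = 0xF3
  0xF3 ⊕ 0x7F = 0x8C
  0x8C ⊕ 0x52 = 0xDE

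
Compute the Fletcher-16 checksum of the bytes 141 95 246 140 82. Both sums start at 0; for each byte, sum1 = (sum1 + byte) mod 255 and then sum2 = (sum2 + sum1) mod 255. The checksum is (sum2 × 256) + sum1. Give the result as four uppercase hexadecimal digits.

Running sums (mod 255):
  after byte 0 (141): sum1=141, sum2=141
  after byte 1 (95): sum1=236, sum2=122
  after byte 2 (246): sum1=227, sum2=94
  after byte 3 (140): sum1=112, sum2=206
  after byte 4 (82): sum1=194, sum2=145
Checksum = sum2·256 + sum1 = 145·256 + 194 = 37314 = 0x91C2.

91C2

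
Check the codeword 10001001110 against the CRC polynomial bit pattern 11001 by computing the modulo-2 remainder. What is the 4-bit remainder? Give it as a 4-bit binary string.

1011

Modulo-2 division of 10001001110 by 11001:
  pos 0: 10001 XOR 11001 = 01000
  pos 1: 10000 XOR 11001 = 01001
  pos 2: 10010 XOR 11001 = 01011
  pos 3: 10111 XOR 11001 = 01110
  pos 4: 11101 XOR 11001 = 00100
  pos 6: 10010 XOR 11001 = 01011
Remainder = 1011 (nonzero — an error is detected).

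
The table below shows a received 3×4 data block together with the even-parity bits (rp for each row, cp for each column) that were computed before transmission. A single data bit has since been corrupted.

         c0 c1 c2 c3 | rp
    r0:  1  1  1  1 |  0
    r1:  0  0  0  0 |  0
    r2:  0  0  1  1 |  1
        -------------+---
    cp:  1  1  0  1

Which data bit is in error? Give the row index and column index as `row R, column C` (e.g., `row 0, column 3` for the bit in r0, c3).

row 2, column 3

Recompute each row's even parity and compare to rp:
  r0: data parity 0, sent rp 0 → ok
  r1: data parity 0, sent rp 0 → ok
  r2: data parity 0, sent rp 1 → mismatch
Recompute each column's even parity and compare to cp:
  c0: data parity 1, sent cp 1 → ok
  c1: data parity 1, sent cp 1 → ok
  c2: data parity 0, sent cp 0 → ok
  c3: data parity 0, sent cp 1 → mismatch
Exactly one row (r2) and one column (c3) fail → the flipped bit is at their intersection.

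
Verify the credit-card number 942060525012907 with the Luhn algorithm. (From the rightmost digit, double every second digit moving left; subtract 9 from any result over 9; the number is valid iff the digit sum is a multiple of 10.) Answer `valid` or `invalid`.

valid

From the right, keep odd positions and double even positions (subtract 9 from any doubled value over 9):
  doubled (positions 2,4,...): 0 4 0 4 0 0 8 → sum 16
  kept (positions 1,3,...): 7 9 1 5 5 6 2 9 → sum 44
Total = 60.
60 mod 10 = 0, so the number is valid.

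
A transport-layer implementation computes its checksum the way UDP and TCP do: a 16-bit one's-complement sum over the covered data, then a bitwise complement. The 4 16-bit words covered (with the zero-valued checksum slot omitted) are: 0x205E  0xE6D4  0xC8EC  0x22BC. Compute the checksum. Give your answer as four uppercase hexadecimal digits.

0D24

One's-complement addition (fold any carry out of bit 15 back into bit 0):
  0x205E + 0xE6D4 = 0x10732 → wrap carry → 0x0733
  0x0733 + 0xC8EC = 0x0D01F
  0xD01F + 0x22BC = 0x0F2DB
One's-complement sum = 0xF2DB.
Checksum = ~0xF2DB & 0xFFFF = 0x0D24.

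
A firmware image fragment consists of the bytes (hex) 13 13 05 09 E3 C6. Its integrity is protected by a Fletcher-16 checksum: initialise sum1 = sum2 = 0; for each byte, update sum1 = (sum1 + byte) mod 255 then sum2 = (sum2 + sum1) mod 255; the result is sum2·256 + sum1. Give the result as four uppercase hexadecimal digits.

8FDE

Running sums (mod 255):
  after byte 0 (13): sum1=19, sum2=19
  after byte 1 (13): sum1=38, sum2=57
  after byte 2 (05): sum1=43, sum2=100
  after byte 3 (09): sum1=52, sum2=152
  after byte 4 (E3): sum1=24, sum2=176
  after byte 5 (C6): sum1=222, sum2=143
Checksum = sum2·256 + sum1 = 143·256 + 222 = 36830 = 0x8FDE.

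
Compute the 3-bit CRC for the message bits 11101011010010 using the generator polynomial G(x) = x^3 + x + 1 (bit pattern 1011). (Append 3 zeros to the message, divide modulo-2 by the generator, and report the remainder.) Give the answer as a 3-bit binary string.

000

Append 3 zeros: 11101011010010000. Divide by 1011 (XOR where the leading bit is 1):
  pos 0: 1110 XOR 1011 = 0101
  pos 1: 1011 XOR 1011 = 0000
  pos 6: 1101 XOR 1011 = 0110
  pos 7: 1100 XOR 1011 = 0111
  pos 8: 1110 XOR 1011 = 0101
  pos 9: 1011 XOR 1011 = 0000
Remainder (last 3 bits) = 000. This is the CRC / FCS.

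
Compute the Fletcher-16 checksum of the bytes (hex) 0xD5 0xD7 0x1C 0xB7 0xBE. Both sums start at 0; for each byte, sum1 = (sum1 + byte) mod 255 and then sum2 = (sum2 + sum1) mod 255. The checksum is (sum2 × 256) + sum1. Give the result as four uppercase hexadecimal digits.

Running sums (mod 255):
  after byte 0 (0xD5): sum1=213, sum2=213
  after byte 1 (0xD7): sum1=173, sum2=131
  after byte 2 (0x1C): sum1=201, sum2=77
  after byte 3 (0xB7): sum1=129, sum2=206
  after byte 4 (0xBE): sum1=64, sum2=15
Checksum = sum2·256 + sum1 = 15·256 + 64 = 3904 = 0x0F40.

0F40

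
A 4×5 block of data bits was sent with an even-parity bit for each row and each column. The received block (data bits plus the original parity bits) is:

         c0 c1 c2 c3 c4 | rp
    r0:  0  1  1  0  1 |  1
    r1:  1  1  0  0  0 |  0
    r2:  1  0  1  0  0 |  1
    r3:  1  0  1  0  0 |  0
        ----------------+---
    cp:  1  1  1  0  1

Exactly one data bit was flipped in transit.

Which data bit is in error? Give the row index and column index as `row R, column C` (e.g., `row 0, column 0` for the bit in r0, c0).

Recompute each row's even parity and compare to rp:
  r0: data parity 1, sent rp 1 → ok
  r1: data parity 0, sent rp 0 → ok
  r2: data parity 0, sent rp 1 → mismatch
  r3: data parity 0, sent rp 0 → ok
Recompute each column's even parity and compare to cp:
  c0: data parity 1, sent cp 1 → ok
  c1: data parity 0, sent cp 1 → mismatch
  c2: data parity 1, sent cp 1 → ok
  c3: data parity 0, sent cp 0 → ok
  c4: data parity 1, sent cp 1 → ok
Exactly one row (r2) and one column (c1) fail → the flipped bit is at their intersection.

row 2, column 1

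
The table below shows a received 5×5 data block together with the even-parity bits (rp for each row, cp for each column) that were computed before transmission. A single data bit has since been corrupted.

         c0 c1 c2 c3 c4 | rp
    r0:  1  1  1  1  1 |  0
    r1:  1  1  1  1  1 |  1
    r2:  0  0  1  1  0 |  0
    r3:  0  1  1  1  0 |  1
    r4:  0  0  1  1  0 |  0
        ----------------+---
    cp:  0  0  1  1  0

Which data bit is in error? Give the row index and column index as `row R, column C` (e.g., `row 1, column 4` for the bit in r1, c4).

row 0, column 1

Recompute each row's even parity and compare to rp:
  r0: data parity 1, sent rp 0 → mismatch
  r1: data parity 1, sent rp 1 → ok
  r2: data parity 0, sent rp 0 → ok
  r3: data parity 1, sent rp 1 → ok
  r4: data parity 0, sent rp 0 → ok
Recompute each column's even parity and compare to cp:
  c0: data parity 0, sent cp 0 → ok
  c1: data parity 1, sent cp 0 → mismatch
  c2: data parity 1, sent cp 1 → ok
  c3: data parity 1, sent cp 1 → ok
  c4: data parity 0, sent cp 0 → ok
Exactly one row (r0) and one column (c1) fail → the flipped bit is at their intersection.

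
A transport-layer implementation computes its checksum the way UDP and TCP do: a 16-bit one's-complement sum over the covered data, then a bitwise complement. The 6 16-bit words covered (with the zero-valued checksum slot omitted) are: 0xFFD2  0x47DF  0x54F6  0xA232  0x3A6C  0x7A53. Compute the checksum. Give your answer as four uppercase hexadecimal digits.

0C65

One's-complement addition (fold any carry out of bit 15 back into bit 0):
  0xFFD2 + 0x47DF = 0x147B1 → wrap carry → 0x47B2
  0x47B2 + 0x54F6 = 0x09CA8
  0x9CA8 + 0xA232 = 0x13EDA → wrap carry → 0x3EDB
  0x3EDB + 0x3A6C = 0x07947
  0x7947 + 0x7A53 = 0x0F39A
One's-complement sum = 0xF39A.
Checksum = ~0xF39A & 0xFFFF = 0x0C65.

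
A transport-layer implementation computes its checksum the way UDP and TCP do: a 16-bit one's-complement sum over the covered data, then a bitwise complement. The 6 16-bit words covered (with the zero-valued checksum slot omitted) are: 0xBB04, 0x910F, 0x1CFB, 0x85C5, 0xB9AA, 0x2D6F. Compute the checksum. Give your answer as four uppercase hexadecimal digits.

One's-complement addition (fold any carry out of bit 15 back into bit 0):
  0xBB04 + 0x910F = 0x14C13 → wrap carry → 0x4C14
  0x4C14 + 0x1CFB = 0x0690F
  0x690F + 0x85C5 = 0x0EED4
  0xEED4 + 0xB9AA = 0x1A87E → wrap carry → 0xA87F
  0xA87F + 0x2D6F = 0x0D5EE
One's-complement sum = 0xD5EE.
Checksum = ~0xD5EE & 0xFFFF = 0x2A11.

2A11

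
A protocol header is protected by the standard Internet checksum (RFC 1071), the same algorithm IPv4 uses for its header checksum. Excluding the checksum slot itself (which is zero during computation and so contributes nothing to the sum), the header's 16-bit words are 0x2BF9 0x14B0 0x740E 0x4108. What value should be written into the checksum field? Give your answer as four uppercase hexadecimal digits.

0A40

One's-complement addition (fold any carry out of bit 15 back into bit 0):
  0x2BF9 + 0x14B0 = 0x040A9
  0x40A9 + 0x740E = 0x0B4B7
  0xB4B7 + 0x4108 = 0x0F5BF
One's-complement sum = 0xF5BF.
Checksum = ~0xF5BF & 0xFFFF = 0x0A40.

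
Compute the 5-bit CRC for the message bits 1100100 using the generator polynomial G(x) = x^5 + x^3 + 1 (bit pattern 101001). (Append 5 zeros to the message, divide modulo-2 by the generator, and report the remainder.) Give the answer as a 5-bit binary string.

10001

Append 5 zeros: 110010000000. Divide by 101001 (XOR where the leading bit is 1):
  pos 0: 110010 XOR 101001 = 011011
  pos 1: 110110 XOR 101001 = 011111
  pos 2: 111110 XOR 101001 = 010111
  pos 3: 101110 XOR 101001 = 000111
  pos 6: 111000 XOR 101001 = 010001
Remainder (last 5 bits) = 10001. This is the CRC / FCS.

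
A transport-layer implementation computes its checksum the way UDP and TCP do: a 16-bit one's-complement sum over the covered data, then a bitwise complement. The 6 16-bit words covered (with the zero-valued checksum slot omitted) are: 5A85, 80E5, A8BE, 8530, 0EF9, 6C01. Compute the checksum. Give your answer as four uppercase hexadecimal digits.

7BAB

One's-complement addition (fold any carry out of bit 15 back into bit 0):
  0x5A85 + 0x80E5 = 0x0DB6A
  0xDB6A + 0xA8BE = 0x18428 → wrap carry → 0x8429
  0x8429 + 0x8530 = 0x10959 → wrap carry → 0x095A
  0x095A + 0x0EF9 = 0x01853
  0x1853 + 0x6C01 = 0x08454
One's-complement sum = 0x8454.
Checksum = ~0x8454 & 0xFFFF = 0x7BAB.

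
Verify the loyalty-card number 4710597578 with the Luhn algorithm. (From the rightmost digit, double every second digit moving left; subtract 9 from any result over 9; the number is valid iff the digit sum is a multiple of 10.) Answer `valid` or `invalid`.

From the right, keep odd positions and double even positions (subtract 9 from any doubled value over 9):
  doubled (positions 2,4,...): 5 5 1 2 8 → sum 21
  kept (positions 1,3,...): 8 5 9 0 7 → sum 29
Total = 50.
50 mod 10 = 0, so the number is valid.

valid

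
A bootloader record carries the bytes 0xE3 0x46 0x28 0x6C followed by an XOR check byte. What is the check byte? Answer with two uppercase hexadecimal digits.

E1

XOR the bytes together:
  start with 0xE3
  0xE3 ⊕ 0x46 = 0xA5
  0xA5 ⊕ 0x28 = 0x8D
  0x8D ⊕ 0x6C = 0xE1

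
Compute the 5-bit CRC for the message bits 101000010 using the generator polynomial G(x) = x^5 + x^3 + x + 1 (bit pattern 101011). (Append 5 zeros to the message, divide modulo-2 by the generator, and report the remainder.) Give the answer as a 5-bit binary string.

00100

Append 5 zeros: 10100001000000. Divide by 101011 (XOR where the leading bit is 1):
  pos 0: 101000 XOR 101011 = 000011
  pos 4: 110100 XOR 101011 = 011111
  pos 5: 111110 XOR 101011 = 010101
  pos 6: 101010 XOR 101011 = 000001
Remainder (last 5 bits) = 00100. This is the CRC / FCS.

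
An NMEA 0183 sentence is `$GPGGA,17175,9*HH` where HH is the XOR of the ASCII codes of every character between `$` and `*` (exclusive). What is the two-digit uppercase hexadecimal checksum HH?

5A

XOR the ASCII codes of the payload characters:
  'G' = 0x47 → acc = 0x47
  'P' = 0x50 → acc = 0x17
  'G' = 0x47 → acc = 0x50
  'G' = 0x47 → acc = 0x17
  'A' = 0x41 → acc = 0x56
  ',' = 0x2C → acc = 0x7A
  '1' = 0x31 → acc = 0x4B
  '7' = 0x37 → acc = 0x7C
  '1' = 0x31 → acc = 0x4D
  '7' = 0x37 → acc = 0x7A
  '5' = 0x35 → acc = 0x4F
  ',' = 0x2C → acc = 0x63
  '9' = 0x39 → acc = 0x5A
Checksum = 0x5A.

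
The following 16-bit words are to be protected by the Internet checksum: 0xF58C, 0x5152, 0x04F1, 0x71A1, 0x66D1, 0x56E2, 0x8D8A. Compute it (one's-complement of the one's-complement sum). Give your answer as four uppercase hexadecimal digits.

F74F

One's-complement addition (fold any carry out of bit 15 back into bit 0):
  0xF58C + 0x5152 = 0x146DE → wrap carry → 0x46DF
  0x46DF + 0x04F1 = 0x04BD0
  0x4BD0 + 0x71A1 = 0x0BD71
  0xBD71 + 0x66D1 = 0x12442 → wrap carry → 0x2443
  0x2443 + 0x56E2 = 0x07B25
  0x7B25 + 0x8D8A = 0x108AF → wrap carry → 0x08B0
One's-complement sum = 0x08B0.
Checksum = ~0x08B0 & 0xFFFF = 0xF74F.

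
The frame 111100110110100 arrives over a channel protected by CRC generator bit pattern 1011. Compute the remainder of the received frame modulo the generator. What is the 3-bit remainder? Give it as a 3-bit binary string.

Modulo-2 division of 111100110110100 by 1011:
  pos 0: 1111 XOR 1011 = 0100
  pos 1: 1000 XOR 1011 = 0011
  pos 3: 1101 XOR 1011 = 0110
  pos 4: 1101 XOR 1011 = 0110
  pos 5: 1100 XOR 1011 = 0111
  pos 6: 1111 XOR 1011 = 0100
  pos 7: 1001 XOR 1011 = 0010
  pos 9: 1001 XOR 1011 = 0010
  pos 11: 1000 XOR 1011 = 0011
Remainder = 011 (nonzero — an error is detected).

011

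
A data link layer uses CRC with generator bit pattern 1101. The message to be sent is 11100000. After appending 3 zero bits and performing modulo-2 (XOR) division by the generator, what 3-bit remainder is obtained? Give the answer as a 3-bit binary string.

011

Append 3 zeros: 11100000000. Divide by 1101 (XOR where the leading bit is 1):
  pos 0: 1110 XOR 1101 = 0011
  pos 2: 1100 XOR 1101 = 0001
  pos 5: 1000 XOR 1101 = 0101
  pos 6: 1010 XOR 1101 = 0111
  pos 7: 1110 XOR 1101 = 0011
Remainder (last 3 bits) = 011. This is the CRC / FCS.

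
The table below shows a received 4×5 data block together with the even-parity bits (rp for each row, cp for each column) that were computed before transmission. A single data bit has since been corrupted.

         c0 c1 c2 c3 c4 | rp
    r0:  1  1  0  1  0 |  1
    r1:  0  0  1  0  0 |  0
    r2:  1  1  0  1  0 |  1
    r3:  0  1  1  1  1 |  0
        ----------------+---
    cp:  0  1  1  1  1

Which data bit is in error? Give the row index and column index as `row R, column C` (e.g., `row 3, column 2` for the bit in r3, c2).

Recompute each row's even parity and compare to rp:
  r0: data parity 1, sent rp 1 → ok
  r1: data parity 1, sent rp 0 → mismatch
  r2: data parity 1, sent rp 1 → ok
  r3: data parity 0, sent rp 0 → ok
Recompute each column's even parity and compare to cp:
  c0: data parity 0, sent cp 0 → ok
  c1: data parity 1, sent cp 1 → ok
  c2: data parity 0, sent cp 1 → mismatch
  c3: data parity 1, sent cp 1 → ok
  c4: data parity 1, sent cp 1 → ok
Exactly one row (r1) and one column (c2) fail → the flipped bit is at their intersection.

row 1, column 2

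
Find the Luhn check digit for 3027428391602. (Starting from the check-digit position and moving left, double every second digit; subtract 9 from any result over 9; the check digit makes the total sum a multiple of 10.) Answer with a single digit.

Partial digits right→left: 2 0 6 1 9 3 8 2 4 7 2 0 3
Double every second digit counting from the check-digit position (so the 1st, 3rd, 5th, ... of the partial from the right).
  doubled (with −9 where >9): 4 3 9 7 8 4 6 → sum 41
  kept as-is: 0 1 3 2 7 0 → sum 13
Total = 41 + 13 = 54.
Check digit = (10 − (54 mod 10)) mod 10 = 6.

6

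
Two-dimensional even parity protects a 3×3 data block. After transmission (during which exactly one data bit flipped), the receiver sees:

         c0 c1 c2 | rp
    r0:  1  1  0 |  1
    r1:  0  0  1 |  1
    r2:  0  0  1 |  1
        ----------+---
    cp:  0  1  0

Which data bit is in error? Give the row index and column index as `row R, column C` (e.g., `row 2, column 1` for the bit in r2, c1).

row 0, column 0

Recompute each row's even parity and compare to rp:
  r0: data parity 0, sent rp 1 → mismatch
  r1: data parity 1, sent rp 1 → ok
  r2: data parity 1, sent rp 1 → ok
Recompute each column's even parity and compare to cp:
  c0: data parity 1, sent cp 0 → mismatch
  c1: data parity 1, sent cp 1 → ok
  c2: data parity 0, sent cp 0 → ok
Exactly one row (r0) and one column (c0) fail → the flipped bit is at their intersection.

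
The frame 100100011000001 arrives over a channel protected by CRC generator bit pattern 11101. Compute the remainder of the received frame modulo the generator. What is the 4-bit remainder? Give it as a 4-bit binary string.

0010

Modulo-2 division of 100100011000001 by 11101:
  pos 0: 10010 XOR 11101 = 01111
  pos 1: 11110 XOR 11101 = 00011
  pos 4: 11011 XOR 11101 = 00110
  pos 6: 11000 XOR 11101 = 00101
  pos 8: 10100 XOR 11101 = 01001
  pos 9: 10010 XOR 11101 = 01111
  pos 10: 11111 XOR 11101 = 00010
Remainder = 0010 (nonzero — an error is detected).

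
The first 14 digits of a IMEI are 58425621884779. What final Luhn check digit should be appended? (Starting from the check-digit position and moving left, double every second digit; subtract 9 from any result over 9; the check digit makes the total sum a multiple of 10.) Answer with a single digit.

Partial digits right→left: 9 7 7 4 8 8 1 2 6 5 2 4 8 5
Double every second digit counting from the check-digit position (so the 1st, 3rd, 5th, ... of the partial from the right).
  doubled (with −9 where >9): 9 5 7 2 3 4 7 → sum 37
  kept as-is: 7 4 8 2 5 4 5 → sum 35
Total = 37 + 35 = 72.
Check digit = (10 − (72 mod 10)) mod 10 = 8.

8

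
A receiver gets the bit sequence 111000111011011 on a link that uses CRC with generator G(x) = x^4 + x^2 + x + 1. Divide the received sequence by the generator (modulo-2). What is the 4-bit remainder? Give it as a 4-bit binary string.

0000

Modulo-2 division of 111000111011011 by 10111:
  pos 0: 11100 XOR 10111 = 01011
  pos 1: 10110 XOR 10111 = 00001
  pos 5: 11110 XOR 10111 = 01001
  pos 6: 10011 XOR 10111 = 00100
  pos 8: 10010 XOR 10111 = 00101
  pos 10: 10111 XOR 10111 = 00000
Remainder = 0000 (zero — the frame passes the CRC check).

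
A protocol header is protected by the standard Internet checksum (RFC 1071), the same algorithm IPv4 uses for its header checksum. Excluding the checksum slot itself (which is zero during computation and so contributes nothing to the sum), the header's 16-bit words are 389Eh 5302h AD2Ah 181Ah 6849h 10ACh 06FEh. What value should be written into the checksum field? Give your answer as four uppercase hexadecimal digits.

One's-complement addition (fold any carry out of bit 15 back into bit 0):
  0x389E + 0x5302 = 0x08BA0
  0x8BA0 + 0xAD2A = 0x138CA → wrap carry → 0x38CB
  0x38CB + 0x181A = 0x050E5
  0x50E5 + 0x6849 = 0x0B92E
  0xB92E + 0x10AC = 0x0C9DA
  0xC9DA + 0x06FE = 0x0D0D8
One's-complement sum = 0xD0D8.
Checksum = ~0xD0D8 & 0xFFFF = 0x2F27.

2F27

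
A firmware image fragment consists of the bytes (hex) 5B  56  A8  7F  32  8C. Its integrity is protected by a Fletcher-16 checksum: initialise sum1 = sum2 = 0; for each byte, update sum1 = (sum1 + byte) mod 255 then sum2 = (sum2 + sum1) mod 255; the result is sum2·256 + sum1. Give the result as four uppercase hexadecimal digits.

E598

Running sums (mod 255):
  after byte 0 (5B): sum1=91, sum2=91
  after byte 1 (56): sum1=177, sum2=13
  after byte 2 (A8): sum1=90, sum2=103
  after byte 3 (7F): sum1=217, sum2=65
  after byte 4 (32): sum1=12, sum2=77
  after byte 5 (8C): sum1=152, sum2=229
Checksum = sum2·256 + sum1 = 229·256 + 152 = 58776 = 0xE598.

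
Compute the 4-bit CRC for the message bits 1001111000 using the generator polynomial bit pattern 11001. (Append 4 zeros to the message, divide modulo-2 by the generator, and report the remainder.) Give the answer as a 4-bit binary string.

Append 4 zeros: 10011110000000. Divide by 11001 (XOR where the leading bit is 1):
  pos 0: 10011 XOR 11001 = 01010
  pos 1: 10101 XOR 11001 = 01100
  pos 2: 11001 XOR 11001 = 00000
Remainder (last 4 bits) = 0000. This is the CRC / FCS.

0000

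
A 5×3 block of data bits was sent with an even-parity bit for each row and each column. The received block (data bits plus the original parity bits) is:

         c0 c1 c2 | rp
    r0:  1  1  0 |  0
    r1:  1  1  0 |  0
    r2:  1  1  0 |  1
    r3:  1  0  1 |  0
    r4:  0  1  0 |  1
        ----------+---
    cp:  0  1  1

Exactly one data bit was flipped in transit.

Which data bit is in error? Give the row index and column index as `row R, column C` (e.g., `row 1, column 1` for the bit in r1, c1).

Recompute each row's even parity and compare to rp:
  r0: data parity 0, sent rp 0 → ok
  r1: data parity 0, sent rp 0 → ok
  r2: data parity 0, sent rp 1 → mismatch
  r3: data parity 0, sent rp 0 → ok
  r4: data parity 1, sent rp 1 → ok
Recompute each column's even parity and compare to cp:
  c0: data parity 0, sent cp 0 → ok
  c1: data parity 0, sent cp 1 → mismatch
  c2: data parity 1, sent cp 1 → ok
Exactly one row (r2) and one column (c1) fail → the flipped bit is at their intersection.

row 2, column 1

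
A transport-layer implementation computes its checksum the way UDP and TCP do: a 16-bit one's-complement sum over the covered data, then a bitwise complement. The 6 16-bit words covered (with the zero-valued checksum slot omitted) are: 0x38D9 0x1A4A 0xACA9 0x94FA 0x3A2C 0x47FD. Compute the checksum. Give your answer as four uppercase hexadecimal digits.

E90E

One's-complement addition (fold any carry out of bit 15 back into bit 0):
  0x38D9 + 0x1A4A = 0x05323
  0x5323 + 0xACA9 = 0x0FFCC
  0xFFCC + 0x94FA = 0x194C6 → wrap carry → 0x94C7
  0x94C7 + 0x3A2C = 0x0CEF3
  0xCEF3 + 0x47FD = 0x116F0 → wrap carry → 0x16F1
One's-complement sum = 0x16F1.
Checksum = ~0x16F1 & 0xFFFF = 0xE90E.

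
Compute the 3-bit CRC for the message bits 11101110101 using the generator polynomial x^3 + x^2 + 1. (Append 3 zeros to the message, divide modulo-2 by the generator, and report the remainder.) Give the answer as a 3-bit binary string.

011

Append 3 zeros: 11101110101000. Divide by 1101 (XOR where the leading bit is 1):
  pos 0: 1110 XOR 1101 = 0011
  pos 2: 1111 XOR 1101 = 0010
  pos 4: 1010 XOR 1101 = 0111
  pos 5: 1111 XOR 1101 = 0010
  pos 7: 1001 XOR 1101 = 0100
  pos 8: 1000 XOR 1101 = 0101
  pos 9: 1010 XOR 1101 = 0111
  pos 10: 1110 XOR 1101 = 0011
Remainder (last 3 bits) = 011. This is the CRC / FCS.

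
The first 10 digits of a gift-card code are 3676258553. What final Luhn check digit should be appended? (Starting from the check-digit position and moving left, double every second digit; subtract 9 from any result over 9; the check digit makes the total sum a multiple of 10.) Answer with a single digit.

Partial digits right→left: 3 5 5 8 5 2 6 7 6 3
Double every second digit counting from the check-digit position (so the 1st, 3rd, 5th, ... of the partial from the right).
  doubled (with −9 where >9): 6 1 1 3 3 → sum 14
  kept as-is: 5 8 2 7 3 → sum 25
Total = 14 + 25 = 39.
Check digit = (10 − (39 mod 10)) mod 10 = 1.

1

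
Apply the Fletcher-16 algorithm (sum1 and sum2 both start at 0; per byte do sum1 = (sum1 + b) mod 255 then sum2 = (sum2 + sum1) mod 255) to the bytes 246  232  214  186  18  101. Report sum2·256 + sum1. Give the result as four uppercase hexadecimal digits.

Running sums (mod 255):
  after byte 0 (246): sum1=246, sum2=246
  after byte 1 (232): sum1=223, sum2=214
  after byte 2 (214): sum1=182, sum2=141
  after byte 3 (186): sum1=113, sum2=254
  after byte 4 (18): sum1=131, sum2=130
  after byte 5 (101): sum1=232, sum2=107
Checksum = sum2·256 + sum1 = 107·256 + 232 = 27624 = 0x6BE8.

6BE8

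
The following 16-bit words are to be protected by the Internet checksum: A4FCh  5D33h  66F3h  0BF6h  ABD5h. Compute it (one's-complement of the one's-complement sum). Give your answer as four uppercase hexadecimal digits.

One's-complement addition (fold any carry out of bit 15 back into bit 0):
  0xA4FC + 0x5D33 = 0x1022F → wrap carry → 0x0230
  0x0230 + 0x66F3 = 0x06923
  0x6923 + 0x0BF6 = 0x07519
  0x7519 + 0xABD5 = 0x120EE → wrap carry → 0x20EF
One's-complement sum = 0x20EF.
Checksum = ~0x20EF & 0xFFFF = 0xDF10.

DF10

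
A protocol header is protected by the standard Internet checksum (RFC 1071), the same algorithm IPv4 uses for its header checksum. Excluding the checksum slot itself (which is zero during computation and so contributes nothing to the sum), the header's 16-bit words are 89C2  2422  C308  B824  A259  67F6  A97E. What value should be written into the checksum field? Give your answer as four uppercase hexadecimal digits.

231F

One's-complement addition (fold any carry out of bit 15 back into bit 0):
  0x89C2 + 0x2422 = 0x0ADE4
  0xADE4 + 0xC308 = 0x170EC → wrap carry → 0x70ED
  0x70ED + 0xB824 = 0x12911 → wrap carry → 0x2912
  0x2912 + 0xA259 = 0x0CB6B
  0xCB6B + 0x67F6 = 0x13361 → wrap carry → 0x3362
  0x3362 + 0xA97E = 0x0DCE0
One's-complement sum = 0xDCE0.
Checksum = ~0xDCE0 & 0xFFFF = 0x231F.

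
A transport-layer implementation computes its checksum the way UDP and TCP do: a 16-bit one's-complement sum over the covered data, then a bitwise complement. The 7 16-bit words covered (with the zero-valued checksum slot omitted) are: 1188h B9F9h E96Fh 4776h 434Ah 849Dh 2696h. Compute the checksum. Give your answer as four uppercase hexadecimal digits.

151A

One's-complement addition (fold any carry out of bit 15 back into bit 0):
  0x1188 + 0xB9F9 = 0x0CB81
  0xCB81 + 0xE96F = 0x1B4F0 → wrap carry → 0xB4F1
  0xB4F1 + 0x4776 = 0x0FC67
  0xFC67 + 0x434A = 0x13FB1 → wrap carry → 0x3FB2
  0x3FB2 + 0x849D = 0x0C44F
  0xC44F + 0x2696 = 0x0EAE5
One's-complement sum = 0xEAE5.
Checksum = ~0xEAE5 & 0xFFFF = 0x151A.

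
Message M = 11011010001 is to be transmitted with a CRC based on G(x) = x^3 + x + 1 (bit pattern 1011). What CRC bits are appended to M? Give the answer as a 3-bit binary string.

111

Append 3 zeros: 11011010001000. Divide by 1011 (XOR where the leading bit is 1):
  pos 0: 1101 XOR 1011 = 0110
  pos 1: 1101 XOR 1011 = 0110
  pos 2: 1100 XOR 1011 = 0111
  pos 3: 1111 XOR 1011 = 0100
  pos 4: 1000 XOR 1011 = 0011
  pos 6: 1100 XOR 1011 = 0111
  pos 7: 1111 XOR 1011 = 0100
  pos 8: 1000 XOR 1011 = 0011
  pos 10: 1100 XOR 1011 = 0111
Remainder (last 3 bits) = 111. This is the CRC / FCS.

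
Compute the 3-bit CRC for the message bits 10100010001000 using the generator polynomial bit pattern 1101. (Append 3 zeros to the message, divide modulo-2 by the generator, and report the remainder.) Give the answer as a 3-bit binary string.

Append 3 zeros: 10100010001000000. Divide by 1101 (XOR where the leading bit is 1):
  pos 0: 1010 XOR 1101 = 0111
  pos 1: 1110 XOR 1101 = 0011
  pos 3: 1101 XOR 1101 = 0000
  pos 10: 1000 XOR 1101 = 0101
  pos 11: 1010 XOR 1101 = 0111
  pos 12: 1110 XOR 1101 = 0011
Remainder (last 3 bits) = 110. This is the CRC / FCS.

110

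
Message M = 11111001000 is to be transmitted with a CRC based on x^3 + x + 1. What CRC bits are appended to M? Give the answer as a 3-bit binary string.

Append 3 zeros: 11111001000000. Divide by 1011 (XOR where the leading bit is 1):
  pos 0: 1111 XOR 1011 = 0100
  pos 1: 1001 XOR 1011 = 0010
  pos 3: 1000 XOR 1011 = 0011
  pos 5: 1110 XOR 1011 = 0101
  pos 6: 1010 XOR 1011 = 0001
  pos 9: 1000 XOR 1011 = 0011
Remainder (last 3 bits) = 110. This is the CRC / FCS.

110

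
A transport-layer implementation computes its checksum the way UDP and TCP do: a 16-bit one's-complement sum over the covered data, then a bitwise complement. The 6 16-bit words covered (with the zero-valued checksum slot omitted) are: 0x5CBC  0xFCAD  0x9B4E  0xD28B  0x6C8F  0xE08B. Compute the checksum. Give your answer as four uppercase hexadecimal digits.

EB9F

One's-complement addition (fold any carry out of bit 15 back into bit 0):
  0x5CBC + 0xFCAD = 0x15969 → wrap carry → 0x596A
  0x596A + 0x9B4E = 0x0F4B8
  0xF4B8 + 0xD28B = 0x1C743 → wrap carry → 0xC744
  0xC744 + 0x6C8F = 0x133D3 → wrap carry → 0x33D4
  0x33D4 + 0xE08B = 0x1145F → wrap carry → 0x1460
One's-complement sum = 0x1460.
Checksum = ~0x1460 & 0xFFFF = 0xEB9F.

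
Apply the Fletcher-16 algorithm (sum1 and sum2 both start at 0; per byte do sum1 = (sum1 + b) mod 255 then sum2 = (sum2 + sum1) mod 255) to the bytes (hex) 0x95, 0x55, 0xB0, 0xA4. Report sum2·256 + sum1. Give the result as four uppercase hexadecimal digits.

5C40

Running sums (mod 255):
  after byte 0 (0x95): sum1=149, sum2=149
  after byte 1 (0x55): sum1=234, sum2=128
  after byte 2 (0xB0): sum1=155, sum2=28
  after byte 3 (0xA4): sum1=64, sum2=92
Checksum = sum2·256 + sum1 = 92·256 + 64 = 23616 = 0x5C40.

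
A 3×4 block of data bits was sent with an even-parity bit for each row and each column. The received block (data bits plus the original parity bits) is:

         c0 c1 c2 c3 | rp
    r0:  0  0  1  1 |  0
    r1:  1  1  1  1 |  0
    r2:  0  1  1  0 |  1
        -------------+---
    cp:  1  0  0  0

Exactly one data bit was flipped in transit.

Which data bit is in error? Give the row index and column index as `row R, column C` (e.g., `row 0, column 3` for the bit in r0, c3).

row 2, column 2

Recompute each row's even parity and compare to rp:
  r0: data parity 0, sent rp 0 → ok
  r1: data parity 0, sent rp 0 → ok
  r2: data parity 0, sent rp 1 → mismatch
Recompute each column's even parity and compare to cp:
  c0: data parity 1, sent cp 1 → ok
  c1: data parity 0, sent cp 0 → ok
  c2: data parity 1, sent cp 0 → mismatch
  c3: data parity 0, sent cp 0 → ok
Exactly one row (r2) and one column (c2) fail → the flipped bit is at their intersection.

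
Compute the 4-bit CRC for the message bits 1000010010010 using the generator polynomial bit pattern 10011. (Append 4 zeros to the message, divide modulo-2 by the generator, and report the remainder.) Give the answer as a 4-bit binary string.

Append 4 zeros: 10000100100100000. Divide by 10011 (XOR where the leading bit is 1):
  pos 0: 10000 XOR 10011 = 00011
  pos 3: 11100 XOR 10011 = 01111
  pos 4: 11111 XOR 10011 = 01100
  pos 5: 11000 XOR 10011 = 01011
  pos 6: 10110 XOR 10011 = 00101
  pos 8: 10110 XOR 10011 = 00101
  pos 10: 10100 XOR 10011 = 00111
  pos 12: 11100 XOR 10011 = 01111
Remainder (last 4 bits) = 1111. This is the CRC / FCS.

1111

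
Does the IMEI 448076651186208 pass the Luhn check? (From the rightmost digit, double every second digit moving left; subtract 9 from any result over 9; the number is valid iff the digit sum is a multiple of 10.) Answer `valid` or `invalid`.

From the right, keep odd positions and double even positions (subtract 9 from any doubled value over 9):
  doubled (positions 2,4,...): 0 3 2 1 3 0 8 → sum 17
  kept (positions 1,3,...): 8 2 8 1 6 7 8 4 → sum 44
Total = 61.
61 mod 10 = 1, so the number is invalid.

invalid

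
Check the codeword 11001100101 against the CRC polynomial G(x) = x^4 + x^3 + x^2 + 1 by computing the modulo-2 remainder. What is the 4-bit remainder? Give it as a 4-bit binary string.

Modulo-2 division of 11001100101 by 11101:
  pos 0: 11001 XOR 11101 = 00100
  pos 2: 10010 XOR 11101 = 01111
  pos 3: 11110 XOR 11101 = 00011
  pos 6: 11101 XOR 11101 = 00000
Remainder = 0000 (zero — the frame passes the CRC check).

0000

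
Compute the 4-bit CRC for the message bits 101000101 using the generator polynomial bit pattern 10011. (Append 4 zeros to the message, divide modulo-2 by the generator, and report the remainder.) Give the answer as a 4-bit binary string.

0111

Append 4 zeros: 1010001010000. Divide by 10011 (XOR where the leading bit is 1):
  pos 0: 10100 XOR 10011 = 00111
  pos 2: 11101 XOR 10011 = 01110
  pos 3: 11100 XOR 10011 = 01111
  pos 4: 11111 XOR 10011 = 01100
  pos 5: 11000 XOR 10011 = 01011
  pos 6: 10110 XOR 10011 = 00101
  pos 8: 10100 XOR 10011 = 00111
Remainder (last 4 bits) = 0111. This is the CRC / FCS.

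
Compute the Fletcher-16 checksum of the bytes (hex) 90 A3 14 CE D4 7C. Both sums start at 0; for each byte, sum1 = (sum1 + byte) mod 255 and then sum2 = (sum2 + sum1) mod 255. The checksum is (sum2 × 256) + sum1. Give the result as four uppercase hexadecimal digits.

7868

Running sums (mod 255):
  after byte 0 (90): sum1=144, sum2=144
  after byte 1 (A3): sum1=52, sum2=196
  after byte 2 (14): sum1=72, sum2=13
  after byte 3 (CE): sum1=23, sum2=36
  after byte 4 (D4): sum1=235, sum2=16
  after byte 5 (7C): sum1=104, sum2=120
Checksum = sum2·256 + sum1 = 120·256 + 104 = 30824 = 0x7868.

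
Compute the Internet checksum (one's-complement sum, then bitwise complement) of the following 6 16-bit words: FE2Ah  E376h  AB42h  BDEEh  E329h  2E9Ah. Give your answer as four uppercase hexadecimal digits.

One's-complement addition (fold any carry out of bit 15 back into bit 0):
  0xFE2A + 0xE376 = 0x1E1A0 → wrap carry → 0xE1A1
  0xE1A1 + 0xAB42 = 0x18CE3 → wrap carry → 0x8CE4
  0x8CE4 + 0xBDEE = 0x14AD2 → wrap carry → 0x4AD3
  0x4AD3 + 0xE329 = 0x12DFC → wrap carry → 0x2DFD
  0x2DFD + 0x2E9A = 0x05C97
One's-complement sum = 0x5C97.
Checksum = ~0x5C97 & 0xFFFF = 0xA368.

A368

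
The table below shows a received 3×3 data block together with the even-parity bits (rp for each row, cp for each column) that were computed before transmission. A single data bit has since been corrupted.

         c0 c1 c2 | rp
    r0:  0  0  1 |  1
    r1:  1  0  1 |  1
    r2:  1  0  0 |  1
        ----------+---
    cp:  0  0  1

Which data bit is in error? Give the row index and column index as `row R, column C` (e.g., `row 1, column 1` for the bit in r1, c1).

Recompute each row's even parity and compare to rp:
  r0: data parity 1, sent rp 1 → ok
  r1: data parity 0, sent rp 1 → mismatch
  r2: data parity 1, sent rp 1 → ok
Recompute each column's even parity and compare to cp:
  c0: data parity 0, sent cp 0 → ok
  c1: data parity 0, sent cp 0 → ok
  c2: data parity 0, sent cp 1 → mismatch
Exactly one row (r1) and one column (c2) fail → the flipped bit is at their intersection.

row 1, column 2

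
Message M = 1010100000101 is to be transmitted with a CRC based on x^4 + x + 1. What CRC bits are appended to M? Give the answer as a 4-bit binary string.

Append 4 zeros: 10101000001010000. Divide by 10011 (XOR where the leading bit is 1):
  pos 0: 10101 XOR 10011 = 00110
  pos 2: 11000 XOR 10011 = 01011
  pos 3: 10110 XOR 10011 = 00101
  pos 5: 10100 XOR 10011 = 00111
  pos 7: 11110 XOR 10011 = 01101
  pos 8: 11011 XOR 10011 = 01000
  pos 9: 10000 XOR 10011 = 00011
  pos 12: 11000 XOR 10011 = 01011
Remainder (last 4 bits) = 1011. This is the CRC / FCS.

1011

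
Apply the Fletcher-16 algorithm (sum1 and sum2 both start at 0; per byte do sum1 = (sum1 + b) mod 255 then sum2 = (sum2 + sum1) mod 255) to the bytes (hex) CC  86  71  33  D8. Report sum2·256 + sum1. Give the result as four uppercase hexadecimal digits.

ADD0

Running sums (mod 255):
  after byte 0 (CC): sum1=204, sum2=204
  after byte 1 (86): sum1=83, sum2=32
  after byte 2 (71): sum1=196, sum2=228
  after byte 3 (33): sum1=247, sum2=220
  after byte 4 (D8): sum1=208, sum2=173
Checksum = sum2·256 + sum1 = 173·256 + 208 = 44496 = 0xADD0.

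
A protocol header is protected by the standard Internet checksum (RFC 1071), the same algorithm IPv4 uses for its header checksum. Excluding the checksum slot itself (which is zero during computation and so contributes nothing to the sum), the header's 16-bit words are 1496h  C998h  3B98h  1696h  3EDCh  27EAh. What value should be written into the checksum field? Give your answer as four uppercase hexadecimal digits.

One's-complement addition (fold any carry out of bit 15 back into bit 0):
  0x1496 + 0xC998 = 0x0DE2E
  0xDE2E + 0x3B98 = 0x119C6 → wrap carry → 0x19C7
  0x19C7 + 0x1696 = 0x0305D
  0x305D + 0x3EDC = 0x06F39
  0x6F39 + 0x27EA = 0x09723
One's-complement sum = 0x9723.
Checksum = ~0x9723 & 0xFFFF = 0x68DC.

68DC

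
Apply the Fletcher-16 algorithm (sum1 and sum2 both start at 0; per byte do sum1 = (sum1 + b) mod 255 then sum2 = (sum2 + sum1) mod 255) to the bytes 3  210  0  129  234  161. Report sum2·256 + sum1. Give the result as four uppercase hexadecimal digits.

2CE3

Running sums (mod 255):
  after byte 0 (3): sum1=3, sum2=3
  after byte 1 (210): sum1=213, sum2=216
  after byte 2 (0): sum1=213, sum2=174
  after byte 3 (129): sum1=87, sum2=6
  after byte 4 (234): sum1=66, sum2=72
  after byte 5 (161): sum1=227, sum2=44
Checksum = sum2·256 + sum1 = 44·256 + 227 = 11491 = 0x2CE3.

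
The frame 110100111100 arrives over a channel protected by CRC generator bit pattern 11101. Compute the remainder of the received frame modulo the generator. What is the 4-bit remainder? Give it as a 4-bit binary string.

0001

Modulo-2 division of 110100111100 by 11101:
  pos 0: 11010 XOR 11101 = 00111
  pos 2: 11101 XOR 11101 = 00000
  pos 7: 11100 XOR 11101 = 00001
Remainder = 0001 (nonzero — an error is detected).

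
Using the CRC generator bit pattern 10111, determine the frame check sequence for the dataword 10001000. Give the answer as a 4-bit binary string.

0110

Append 4 zeros: 100010000000. Divide by 10111 (XOR where the leading bit is 1):
  pos 0: 10001 XOR 10111 = 00110
  pos 2: 11000 XOR 10111 = 01111
  pos 3: 11110 XOR 10111 = 01001
  pos 4: 10010 XOR 10111 = 00101
  pos 6: 10100 XOR 10111 = 00011
Remainder (last 4 bits) = 0110. This is the CRC / FCS.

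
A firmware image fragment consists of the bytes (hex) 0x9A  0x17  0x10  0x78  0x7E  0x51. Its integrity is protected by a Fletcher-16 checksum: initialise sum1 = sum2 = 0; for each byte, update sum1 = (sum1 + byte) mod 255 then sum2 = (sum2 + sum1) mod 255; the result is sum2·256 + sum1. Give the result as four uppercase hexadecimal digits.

0B0A

Running sums (mod 255):
  after byte 0 (0x9A): sum1=154, sum2=154
  after byte 1 (0x17): sum1=177, sum2=76
  after byte 2 (0x10): sum1=193, sum2=14
  after byte 3 (0x78): sum1=58, sum2=72
  after byte 4 (0x7E): sum1=184, sum2=1
  after byte 5 (0x51): sum1=10, sum2=11
Checksum = sum2·256 + sum1 = 11·256 + 10 = 2826 = 0x0B0A.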